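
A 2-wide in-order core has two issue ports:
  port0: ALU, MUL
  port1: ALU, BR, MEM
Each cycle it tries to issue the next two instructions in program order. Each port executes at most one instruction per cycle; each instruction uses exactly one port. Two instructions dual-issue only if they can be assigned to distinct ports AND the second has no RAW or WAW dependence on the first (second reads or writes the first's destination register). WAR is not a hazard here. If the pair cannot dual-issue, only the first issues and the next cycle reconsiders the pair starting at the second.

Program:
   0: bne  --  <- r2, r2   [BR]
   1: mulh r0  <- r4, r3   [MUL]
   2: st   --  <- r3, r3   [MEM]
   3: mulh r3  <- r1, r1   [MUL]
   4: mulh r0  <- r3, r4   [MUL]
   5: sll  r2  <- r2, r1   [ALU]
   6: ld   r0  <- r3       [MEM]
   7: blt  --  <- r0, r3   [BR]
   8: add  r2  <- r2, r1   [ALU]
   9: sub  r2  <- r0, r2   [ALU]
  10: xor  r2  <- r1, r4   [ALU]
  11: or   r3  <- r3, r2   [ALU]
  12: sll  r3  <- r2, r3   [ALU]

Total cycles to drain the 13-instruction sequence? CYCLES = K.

  cy0 -> i0&i1 (bne.BR/mulh.MUL) dual
  cy1 -> i2&i3 (st.MEM/mulh.MUL) dual
  cy2 -> i4&i5 (mulh.MUL/sll.ALU) dual
  cy3 -> i6 (ld.MEM) no-port MEM/BR
  cy4 -> i7&i8 (blt.BR/add.ALU) dual
  cy5 -> i9 (sub.ALU) WAW r2
  cy6 -> i10 (xor.ALU) RAW r2
  cy7 -> i11 (or.ALU) RAW+WAW r3
  cy8 -> i12 (sll.ALU) tail

CYCLES = 9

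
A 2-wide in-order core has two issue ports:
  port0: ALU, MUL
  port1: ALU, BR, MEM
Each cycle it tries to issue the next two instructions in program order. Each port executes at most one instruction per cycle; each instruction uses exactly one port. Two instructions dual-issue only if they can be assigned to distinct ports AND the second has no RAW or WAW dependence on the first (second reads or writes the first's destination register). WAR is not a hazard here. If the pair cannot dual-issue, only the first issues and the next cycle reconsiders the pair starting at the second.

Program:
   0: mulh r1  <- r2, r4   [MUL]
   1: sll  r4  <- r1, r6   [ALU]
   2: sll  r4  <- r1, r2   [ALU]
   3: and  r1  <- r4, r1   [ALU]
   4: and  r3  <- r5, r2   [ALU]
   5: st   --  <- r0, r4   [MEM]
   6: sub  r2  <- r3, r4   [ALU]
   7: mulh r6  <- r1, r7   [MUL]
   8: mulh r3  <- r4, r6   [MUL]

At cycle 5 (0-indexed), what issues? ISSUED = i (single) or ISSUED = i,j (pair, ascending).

ISSUED = 7

#0 head=0: mulh i0 RAW r1
#1 head=1: sll i1 WAW r4
#2 head=2: sll i2 RAW r4
#3 head=3: and+and i3,i4 pair
#4 head=5: st+sub i5,i6 pair
#5 head=7: mulh i7 no-port MUL/MUL
#6 head=8: mulh i8 tail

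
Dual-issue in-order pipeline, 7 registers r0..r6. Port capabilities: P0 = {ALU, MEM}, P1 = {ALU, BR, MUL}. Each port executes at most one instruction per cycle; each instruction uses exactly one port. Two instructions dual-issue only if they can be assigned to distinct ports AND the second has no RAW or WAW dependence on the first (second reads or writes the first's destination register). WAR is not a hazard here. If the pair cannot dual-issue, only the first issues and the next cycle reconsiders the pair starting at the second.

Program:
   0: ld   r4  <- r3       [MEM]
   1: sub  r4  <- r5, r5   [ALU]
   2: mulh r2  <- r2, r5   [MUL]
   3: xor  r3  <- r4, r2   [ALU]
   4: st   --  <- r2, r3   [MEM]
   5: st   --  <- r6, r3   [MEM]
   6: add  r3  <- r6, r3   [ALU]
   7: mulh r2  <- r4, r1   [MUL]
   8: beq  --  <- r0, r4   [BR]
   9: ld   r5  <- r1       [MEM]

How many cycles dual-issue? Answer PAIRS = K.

PAIRS = 3

c0: i0 ld  WAW r4
c1: i1&i2 sub+mulh  2-wide
c2: i3 xor  RAW r3
c3: i4 st  no-port MEM/MEM
c4: i5&i6 st+add  2-wide
c5: i7 mulh  no-port MUL/BR
c6: i8&i9 beq+ld  2-wide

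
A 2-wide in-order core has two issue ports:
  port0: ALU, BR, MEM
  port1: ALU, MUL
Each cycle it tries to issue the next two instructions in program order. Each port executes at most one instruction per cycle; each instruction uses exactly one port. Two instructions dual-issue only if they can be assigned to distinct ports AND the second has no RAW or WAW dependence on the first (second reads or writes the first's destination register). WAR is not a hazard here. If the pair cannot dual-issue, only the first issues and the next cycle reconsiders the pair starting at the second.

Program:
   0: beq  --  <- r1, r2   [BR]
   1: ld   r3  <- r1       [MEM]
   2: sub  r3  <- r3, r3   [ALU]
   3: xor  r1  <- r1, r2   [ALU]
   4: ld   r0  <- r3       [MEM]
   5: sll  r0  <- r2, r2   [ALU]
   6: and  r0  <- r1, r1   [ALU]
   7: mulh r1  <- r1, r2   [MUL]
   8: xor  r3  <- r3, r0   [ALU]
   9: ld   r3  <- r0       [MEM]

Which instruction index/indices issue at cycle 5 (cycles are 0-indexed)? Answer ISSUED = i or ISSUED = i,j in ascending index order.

#0 head=0: beq.BR i0 no-port BR/MEM
#1 head=1: ld.MEM i1 RAW+WAW r3
#2 head=2: sub.ALU;xor.ALU i2/i3 dual
#3 head=4: ld.MEM i4 WAW r0
#4 head=5: sll.ALU i5 WAW r0
#5 head=6: and.ALU;mulh.MUL i6/i7 dual
#6 head=8: xor.ALU i8 WAW r3
#7 head=9: ld.MEM i9 tail

ISSUED = 6,7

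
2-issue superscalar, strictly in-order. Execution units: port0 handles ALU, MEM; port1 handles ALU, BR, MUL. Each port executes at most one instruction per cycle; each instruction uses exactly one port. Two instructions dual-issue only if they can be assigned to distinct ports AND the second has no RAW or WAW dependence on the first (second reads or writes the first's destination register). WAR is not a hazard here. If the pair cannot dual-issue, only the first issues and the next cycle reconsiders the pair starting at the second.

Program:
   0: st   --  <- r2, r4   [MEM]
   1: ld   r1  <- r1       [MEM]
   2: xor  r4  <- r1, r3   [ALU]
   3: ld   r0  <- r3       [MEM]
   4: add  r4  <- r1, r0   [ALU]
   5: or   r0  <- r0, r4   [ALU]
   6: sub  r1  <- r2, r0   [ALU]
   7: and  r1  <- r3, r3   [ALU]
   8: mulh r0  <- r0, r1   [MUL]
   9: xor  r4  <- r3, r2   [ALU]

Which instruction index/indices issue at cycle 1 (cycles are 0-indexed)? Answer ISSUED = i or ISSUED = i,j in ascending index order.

ISSUED = 1

#0 head=0: st.MEM i0 no-port MEM/MEM
#1 head=1: ld.MEM i1 RAW r1
#2 head=2: xor.ALU;ld.MEM i2/i3 2-wide
#3 head=4: add.ALU i4 RAW r4
#4 head=5: or.ALU i5 RAW r0
#5 head=6: sub.ALU i6 WAW r1
#6 head=7: and.ALU i7 RAW r1
#7 head=8: mulh.MUL;xor.ALU i8/i9 2-wide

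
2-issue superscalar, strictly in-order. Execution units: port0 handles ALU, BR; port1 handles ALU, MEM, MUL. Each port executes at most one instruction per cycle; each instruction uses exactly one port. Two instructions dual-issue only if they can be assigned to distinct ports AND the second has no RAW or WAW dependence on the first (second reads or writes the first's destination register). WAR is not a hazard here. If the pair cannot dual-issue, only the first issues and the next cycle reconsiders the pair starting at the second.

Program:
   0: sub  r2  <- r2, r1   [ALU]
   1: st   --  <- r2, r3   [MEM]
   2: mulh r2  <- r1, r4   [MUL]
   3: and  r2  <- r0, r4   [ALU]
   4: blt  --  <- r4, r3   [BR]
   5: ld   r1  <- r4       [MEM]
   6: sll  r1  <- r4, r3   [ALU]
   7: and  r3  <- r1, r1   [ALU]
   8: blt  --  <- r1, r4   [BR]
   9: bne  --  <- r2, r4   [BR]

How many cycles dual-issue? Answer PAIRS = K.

PAIRS = 2

  cy0 -> i0 (sub.ALU) RAW r2
  cy1 -> i1 (st.MEM) no-port MEM/MUL
  cy2 -> i2 (mulh.MUL) WAW r2
  cy3 -> i3,i4 (and.ALU;blt.BR) pair
  cy4 -> i5 (ld.MEM) WAW r1
  cy5 -> i6 (sll.ALU) RAW r1
  cy6 -> i7,i8 (and.ALU;blt.BR) pair
  cy7 -> i9 (bne.BR) tail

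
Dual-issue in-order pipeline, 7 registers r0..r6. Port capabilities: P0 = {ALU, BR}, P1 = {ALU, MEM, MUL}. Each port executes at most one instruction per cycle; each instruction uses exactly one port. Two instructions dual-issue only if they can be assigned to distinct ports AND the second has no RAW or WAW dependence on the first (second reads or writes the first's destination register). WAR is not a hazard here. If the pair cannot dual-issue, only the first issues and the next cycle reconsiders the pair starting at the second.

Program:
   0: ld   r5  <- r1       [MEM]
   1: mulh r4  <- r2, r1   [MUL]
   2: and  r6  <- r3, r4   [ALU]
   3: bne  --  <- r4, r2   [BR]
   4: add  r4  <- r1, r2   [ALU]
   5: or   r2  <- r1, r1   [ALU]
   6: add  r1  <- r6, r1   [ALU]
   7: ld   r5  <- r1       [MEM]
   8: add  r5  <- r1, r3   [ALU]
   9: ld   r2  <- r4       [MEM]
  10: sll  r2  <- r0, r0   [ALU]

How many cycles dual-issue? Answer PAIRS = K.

PAIRS = 3

0. ld @i0  | no-port MEM/MUL
1. mulh @i1  | RAW r4
2. and/bne @i2+i3  | dual
3. add/or @i4+i5  | dual
4. add @i6  | RAW r1
5. ld @i7  | WAW r5
6. add/ld @i8+i9  | dual
7. sll @i10  | tail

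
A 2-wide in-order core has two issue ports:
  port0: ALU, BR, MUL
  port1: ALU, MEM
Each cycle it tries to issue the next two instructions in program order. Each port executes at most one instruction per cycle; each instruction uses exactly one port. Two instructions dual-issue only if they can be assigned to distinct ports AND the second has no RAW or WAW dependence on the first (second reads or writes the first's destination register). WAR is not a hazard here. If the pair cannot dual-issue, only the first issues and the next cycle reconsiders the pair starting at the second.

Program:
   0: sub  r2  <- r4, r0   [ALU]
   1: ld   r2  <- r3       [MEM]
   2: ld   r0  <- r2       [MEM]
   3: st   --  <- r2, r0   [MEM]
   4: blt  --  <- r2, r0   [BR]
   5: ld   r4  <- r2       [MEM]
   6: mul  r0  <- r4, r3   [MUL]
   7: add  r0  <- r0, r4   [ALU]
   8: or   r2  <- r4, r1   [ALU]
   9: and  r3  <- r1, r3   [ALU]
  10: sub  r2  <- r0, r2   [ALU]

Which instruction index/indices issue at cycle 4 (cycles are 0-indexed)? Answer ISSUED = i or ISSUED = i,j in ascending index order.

[0] i0  sub  -- WAW r2
[1] i1  ld  -- no-port MEM/MEM
[2] i2  ld  -- no-port MEM/MEM
[3] i3,i4  st/blt  -- dual
[4] i5  ld  -- RAW r4
[5] i6  mul  -- RAW+WAW r0
[6] i7,i8  add/or  -- dual
[7] i9,i10  and/sub  -- dual

ISSUED = 5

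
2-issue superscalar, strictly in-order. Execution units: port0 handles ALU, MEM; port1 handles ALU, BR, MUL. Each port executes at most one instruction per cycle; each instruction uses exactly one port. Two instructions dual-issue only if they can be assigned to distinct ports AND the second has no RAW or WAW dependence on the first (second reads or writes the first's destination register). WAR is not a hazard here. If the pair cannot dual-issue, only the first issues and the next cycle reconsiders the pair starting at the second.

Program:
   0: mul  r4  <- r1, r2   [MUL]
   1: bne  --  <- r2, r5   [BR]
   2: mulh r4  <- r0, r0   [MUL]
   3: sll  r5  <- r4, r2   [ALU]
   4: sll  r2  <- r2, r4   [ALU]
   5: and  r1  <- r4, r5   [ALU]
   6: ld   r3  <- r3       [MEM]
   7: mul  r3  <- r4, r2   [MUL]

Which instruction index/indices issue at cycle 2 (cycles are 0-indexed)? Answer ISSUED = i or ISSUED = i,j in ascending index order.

c0: i0 mul.MUL  no-port MUL/BR
c1: i1 bne.BR  no-port BR/MUL
c2: i2 mulh.MUL  RAW r4
c3: i3,i4 sll.ALU;sll.ALU  2-wide
c4: i5,i6 and.ALU;ld.MEM  2-wide
c5: i7 mul.MUL  tail

ISSUED = 2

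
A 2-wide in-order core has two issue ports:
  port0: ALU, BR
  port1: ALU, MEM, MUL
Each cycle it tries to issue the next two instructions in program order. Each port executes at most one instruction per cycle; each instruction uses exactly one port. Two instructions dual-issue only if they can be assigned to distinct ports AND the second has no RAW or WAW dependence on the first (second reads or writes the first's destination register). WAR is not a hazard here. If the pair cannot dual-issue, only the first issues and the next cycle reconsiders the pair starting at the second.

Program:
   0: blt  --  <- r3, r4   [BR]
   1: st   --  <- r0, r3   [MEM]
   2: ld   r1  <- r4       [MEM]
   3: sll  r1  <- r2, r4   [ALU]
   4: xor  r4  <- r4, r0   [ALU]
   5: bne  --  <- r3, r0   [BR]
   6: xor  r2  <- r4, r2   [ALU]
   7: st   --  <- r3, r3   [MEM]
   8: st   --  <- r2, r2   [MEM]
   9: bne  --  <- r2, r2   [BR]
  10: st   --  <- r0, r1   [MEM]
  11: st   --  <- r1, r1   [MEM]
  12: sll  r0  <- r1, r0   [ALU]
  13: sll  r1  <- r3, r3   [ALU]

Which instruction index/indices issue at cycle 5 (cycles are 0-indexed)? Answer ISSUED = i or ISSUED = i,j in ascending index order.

c0: i0,i1 blt/st  pair
c1: i2 ld  WAW r1
c2: i3,i4 sll/xor  pair
c3: i5,i6 bne/xor  pair
c4: i7 st  no-port MEM/MEM
c5: i8,i9 st/bne  pair
c6: i10 st  no-port MEM/MEM
c7: i11,i12 st/sll  pair
c8: i13 sll  tail

ISSUED = 8,9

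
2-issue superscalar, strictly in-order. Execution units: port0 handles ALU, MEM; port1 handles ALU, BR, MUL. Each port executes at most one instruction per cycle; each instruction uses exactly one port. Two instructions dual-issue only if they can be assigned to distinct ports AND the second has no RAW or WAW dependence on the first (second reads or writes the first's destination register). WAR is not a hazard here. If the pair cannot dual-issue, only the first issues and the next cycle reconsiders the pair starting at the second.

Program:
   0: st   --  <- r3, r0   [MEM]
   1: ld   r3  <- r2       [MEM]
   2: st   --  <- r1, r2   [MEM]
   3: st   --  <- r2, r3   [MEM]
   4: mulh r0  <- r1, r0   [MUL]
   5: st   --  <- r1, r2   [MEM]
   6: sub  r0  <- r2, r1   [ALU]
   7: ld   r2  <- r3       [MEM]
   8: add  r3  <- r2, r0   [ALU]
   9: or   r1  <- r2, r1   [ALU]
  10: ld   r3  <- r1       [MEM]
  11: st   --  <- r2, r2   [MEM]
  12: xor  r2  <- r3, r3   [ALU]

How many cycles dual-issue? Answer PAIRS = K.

t=0 i0:st.MEM ; no-port MEM/MEM
t=1 i1:ld.MEM ; no-port MEM/MEM
t=2 i2:st.MEM ; no-port MEM/MEM
t=3 i3&i4:st.MEM;mulh.MUL ; dual
t=4 i5&i6:st.MEM;sub.ALU ; dual
t=5 i7:ld.MEM ; RAW r2
t=6 i8&i9:add.ALU;or.ALU ; dual
t=7 i10:ld.MEM ; no-port MEM/MEM
t=8 i11&i12:st.MEM;xor.ALU ; dual

PAIRS = 4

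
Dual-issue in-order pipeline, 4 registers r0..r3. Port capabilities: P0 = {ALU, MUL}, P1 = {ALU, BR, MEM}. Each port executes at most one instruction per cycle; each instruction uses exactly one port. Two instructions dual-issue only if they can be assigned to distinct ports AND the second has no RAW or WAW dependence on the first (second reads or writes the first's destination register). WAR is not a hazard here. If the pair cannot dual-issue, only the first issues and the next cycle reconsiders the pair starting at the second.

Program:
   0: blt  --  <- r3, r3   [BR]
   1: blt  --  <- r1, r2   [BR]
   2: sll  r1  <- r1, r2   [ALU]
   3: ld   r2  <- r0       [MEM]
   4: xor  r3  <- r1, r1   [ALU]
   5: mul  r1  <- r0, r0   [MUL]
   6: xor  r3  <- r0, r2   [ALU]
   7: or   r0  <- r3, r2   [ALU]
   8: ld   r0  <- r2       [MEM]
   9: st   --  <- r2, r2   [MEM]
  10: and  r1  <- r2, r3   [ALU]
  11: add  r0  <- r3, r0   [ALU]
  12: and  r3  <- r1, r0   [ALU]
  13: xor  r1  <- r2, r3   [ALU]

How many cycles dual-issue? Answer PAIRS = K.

PAIRS = 4

  cy0 -> i0 (blt.BR) no-port BR/BR
  cy1 -> i1+i2 (blt.BR sll.ALU) 2-wide
  cy2 -> i3+i4 (ld.MEM xor.ALU) 2-wide
  cy3 -> i5+i6 (mul.MUL xor.ALU) 2-wide
  cy4 -> i7 (or.ALU) WAW r0
  cy5 -> i8 (ld.MEM) no-port MEM/MEM
  cy6 -> i9+i10 (st.MEM and.ALU) 2-wide
  cy7 -> i11 (add.ALU) RAW r0
  cy8 -> i12 (and.ALU) RAW r3
  cy9 -> i13 (xor.ALU) tail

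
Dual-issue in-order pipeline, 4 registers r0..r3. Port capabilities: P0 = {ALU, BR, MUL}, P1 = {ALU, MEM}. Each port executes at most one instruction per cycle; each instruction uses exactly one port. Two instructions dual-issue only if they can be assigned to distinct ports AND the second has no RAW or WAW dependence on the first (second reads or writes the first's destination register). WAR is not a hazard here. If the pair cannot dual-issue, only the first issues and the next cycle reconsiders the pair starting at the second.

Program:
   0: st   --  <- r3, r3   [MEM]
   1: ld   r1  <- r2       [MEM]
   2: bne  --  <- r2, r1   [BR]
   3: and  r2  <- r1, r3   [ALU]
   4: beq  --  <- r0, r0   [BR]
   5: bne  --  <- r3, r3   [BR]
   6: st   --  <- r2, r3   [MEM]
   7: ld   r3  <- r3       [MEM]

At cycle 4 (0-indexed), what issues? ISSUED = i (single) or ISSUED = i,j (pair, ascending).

c0: i0 st  no-port MEM/MEM
c1: i1 ld  RAW r1
c2: i2,i3 bne+and  dual
c3: i4 beq  no-port BR/BR
c4: i5,i6 bne+st  dual
c5: i7 ld  tail

ISSUED = 5,6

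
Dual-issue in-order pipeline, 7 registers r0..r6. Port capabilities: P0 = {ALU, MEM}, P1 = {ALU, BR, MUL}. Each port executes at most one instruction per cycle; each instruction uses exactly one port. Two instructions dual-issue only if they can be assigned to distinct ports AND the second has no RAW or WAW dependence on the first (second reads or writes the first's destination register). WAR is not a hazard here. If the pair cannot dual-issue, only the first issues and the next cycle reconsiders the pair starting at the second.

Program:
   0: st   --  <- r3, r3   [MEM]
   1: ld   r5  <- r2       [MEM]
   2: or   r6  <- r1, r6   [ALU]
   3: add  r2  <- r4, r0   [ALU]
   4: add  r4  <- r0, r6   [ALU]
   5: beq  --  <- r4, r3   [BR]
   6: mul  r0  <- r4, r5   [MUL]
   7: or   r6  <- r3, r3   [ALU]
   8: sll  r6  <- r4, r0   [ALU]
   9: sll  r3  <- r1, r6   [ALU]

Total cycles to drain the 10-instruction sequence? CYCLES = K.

CYCLES = 7

#0 head=0: st.MEM i0 no-port MEM/MEM
#1 head=1: ld.MEM;or.ALU i1&i2 pair
#2 head=3: add.ALU;add.ALU i3&i4 pair
#3 head=5: beq.BR i5 no-port BR/MUL
#4 head=6: mul.MUL;or.ALU i6&i7 pair
#5 head=8: sll.ALU i8 RAW r6
#6 head=9: sll.ALU i9 tail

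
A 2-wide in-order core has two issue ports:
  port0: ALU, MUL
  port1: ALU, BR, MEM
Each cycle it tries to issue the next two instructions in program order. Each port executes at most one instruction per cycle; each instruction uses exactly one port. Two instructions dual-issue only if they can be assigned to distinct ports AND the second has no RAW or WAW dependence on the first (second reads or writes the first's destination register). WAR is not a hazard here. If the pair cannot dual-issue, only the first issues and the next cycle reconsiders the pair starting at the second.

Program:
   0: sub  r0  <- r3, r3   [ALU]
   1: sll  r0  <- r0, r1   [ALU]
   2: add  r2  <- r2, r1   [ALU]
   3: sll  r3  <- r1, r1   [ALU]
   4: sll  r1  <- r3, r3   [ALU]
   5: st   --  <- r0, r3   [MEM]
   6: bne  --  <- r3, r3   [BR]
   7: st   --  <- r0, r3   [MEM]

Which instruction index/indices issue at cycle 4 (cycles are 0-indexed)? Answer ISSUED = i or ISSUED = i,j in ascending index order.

ISSUED = 6

[0] i0  sub.ALU  -- RAW+WAW r0
[1] i1&i2  sll.ALU add.ALU  -- 2-wide
[2] i3  sll.ALU  -- RAW r3
[3] i4&i5  sll.ALU st.MEM  -- 2-wide
[4] i6  bne.BR  -- no-port BR/MEM
[5] i7  st.MEM  -- tail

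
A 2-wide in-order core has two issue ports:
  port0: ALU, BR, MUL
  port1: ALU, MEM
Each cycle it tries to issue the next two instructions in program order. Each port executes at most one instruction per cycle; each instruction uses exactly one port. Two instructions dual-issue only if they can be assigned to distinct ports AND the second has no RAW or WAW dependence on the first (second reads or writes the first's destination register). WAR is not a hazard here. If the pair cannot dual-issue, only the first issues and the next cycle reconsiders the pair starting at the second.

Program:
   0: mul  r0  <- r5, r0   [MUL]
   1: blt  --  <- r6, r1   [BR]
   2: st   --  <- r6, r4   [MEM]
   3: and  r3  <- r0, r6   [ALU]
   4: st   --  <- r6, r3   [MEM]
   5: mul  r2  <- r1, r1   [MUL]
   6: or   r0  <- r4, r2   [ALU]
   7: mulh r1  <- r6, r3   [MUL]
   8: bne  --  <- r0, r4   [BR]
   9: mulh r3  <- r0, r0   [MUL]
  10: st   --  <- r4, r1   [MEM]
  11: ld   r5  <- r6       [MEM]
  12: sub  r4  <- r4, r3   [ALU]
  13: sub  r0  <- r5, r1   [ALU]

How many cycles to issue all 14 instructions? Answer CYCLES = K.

CYCLES = 9

c0: i0 mul.MUL  no-port MUL/BR
c1: i1,i2 blt.BR+st.MEM  2-wide
c2: i3 and.ALU  RAW r3
c3: i4,i5 st.MEM+mul.MUL  2-wide
c4: i6,i7 or.ALU+mulh.MUL  2-wide
c5: i8 bne.BR  no-port BR/MUL
c6: i9,i10 mulh.MUL+st.MEM  2-wide
c7: i11,i12 ld.MEM+sub.ALU  2-wide
c8: i13 sub.ALU  tail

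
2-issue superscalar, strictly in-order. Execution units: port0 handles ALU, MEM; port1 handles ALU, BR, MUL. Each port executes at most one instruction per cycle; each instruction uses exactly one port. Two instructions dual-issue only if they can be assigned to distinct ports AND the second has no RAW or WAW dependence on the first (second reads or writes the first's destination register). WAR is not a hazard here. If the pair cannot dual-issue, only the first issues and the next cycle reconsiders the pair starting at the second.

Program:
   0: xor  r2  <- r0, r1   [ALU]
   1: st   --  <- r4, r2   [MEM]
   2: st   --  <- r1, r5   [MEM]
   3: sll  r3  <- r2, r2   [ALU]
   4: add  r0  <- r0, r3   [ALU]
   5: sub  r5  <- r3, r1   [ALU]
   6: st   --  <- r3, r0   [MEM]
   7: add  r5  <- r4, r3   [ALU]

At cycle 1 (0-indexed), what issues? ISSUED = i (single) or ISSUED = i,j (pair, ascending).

#0 head=0: xor i0 RAW r2
#1 head=1: st i1 no-port MEM/MEM
#2 head=2: st+sll i2/i3 2-wide
#3 head=4: add+sub i4/i5 2-wide
#4 head=6: st+add i6/i7 2-wide

ISSUED = 1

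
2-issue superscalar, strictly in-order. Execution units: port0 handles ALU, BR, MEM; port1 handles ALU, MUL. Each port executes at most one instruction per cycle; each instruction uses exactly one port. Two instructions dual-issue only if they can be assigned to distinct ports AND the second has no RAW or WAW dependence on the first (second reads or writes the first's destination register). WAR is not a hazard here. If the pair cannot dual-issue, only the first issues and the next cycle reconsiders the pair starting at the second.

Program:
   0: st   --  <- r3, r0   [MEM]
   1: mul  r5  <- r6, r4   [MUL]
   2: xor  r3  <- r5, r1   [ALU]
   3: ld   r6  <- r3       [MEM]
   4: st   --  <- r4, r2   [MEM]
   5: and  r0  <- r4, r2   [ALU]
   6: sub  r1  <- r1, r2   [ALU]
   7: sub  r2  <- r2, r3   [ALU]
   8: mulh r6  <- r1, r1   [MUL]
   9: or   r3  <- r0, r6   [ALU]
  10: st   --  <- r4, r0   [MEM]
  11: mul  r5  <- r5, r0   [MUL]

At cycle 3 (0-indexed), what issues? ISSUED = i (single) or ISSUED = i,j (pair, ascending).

#0 head=0: st.MEM mul.MUL i0+i1 2-wide
#1 head=2: xor.ALU i2 RAW r3
#2 head=3: ld.MEM i3 no-port MEM/MEM
#3 head=4: st.MEM and.ALU i4+i5 2-wide
#4 head=6: sub.ALU sub.ALU i6+i7 2-wide
#5 head=8: mulh.MUL i8 RAW r6
#6 head=9: or.ALU st.MEM i9+i10 2-wide
#7 head=11: mul.MUL i11 tail

ISSUED = 4,5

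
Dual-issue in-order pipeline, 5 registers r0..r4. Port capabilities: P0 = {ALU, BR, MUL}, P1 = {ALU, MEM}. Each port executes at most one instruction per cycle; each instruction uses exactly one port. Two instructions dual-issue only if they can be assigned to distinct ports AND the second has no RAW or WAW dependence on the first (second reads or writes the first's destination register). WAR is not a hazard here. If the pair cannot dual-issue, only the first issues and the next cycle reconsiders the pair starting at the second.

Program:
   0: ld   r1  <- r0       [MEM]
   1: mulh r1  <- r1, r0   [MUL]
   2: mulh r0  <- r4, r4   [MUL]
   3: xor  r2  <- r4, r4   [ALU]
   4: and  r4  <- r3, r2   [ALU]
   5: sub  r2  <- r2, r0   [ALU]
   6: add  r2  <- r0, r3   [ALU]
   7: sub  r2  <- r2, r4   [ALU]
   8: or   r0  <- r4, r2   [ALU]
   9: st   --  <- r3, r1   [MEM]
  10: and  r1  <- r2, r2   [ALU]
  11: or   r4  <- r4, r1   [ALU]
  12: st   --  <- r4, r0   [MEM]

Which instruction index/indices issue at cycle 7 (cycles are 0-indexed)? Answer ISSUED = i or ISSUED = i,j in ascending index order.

ISSUED = 10

#0 head=0: ld i0 RAW+WAW r1
#1 head=1: mulh i1 no-port MUL/MUL
#2 head=2: mulh/xor i2/i3 pair
#3 head=4: and/sub i4/i5 pair
#4 head=6: add i6 RAW+WAW r2
#5 head=7: sub i7 RAW r2
#6 head=8: or/st i8/i9 pair
#7 head=10: and i10 RAW r1
#8 head=11: or i11 RAW r4
#9 head=12: st i12 tail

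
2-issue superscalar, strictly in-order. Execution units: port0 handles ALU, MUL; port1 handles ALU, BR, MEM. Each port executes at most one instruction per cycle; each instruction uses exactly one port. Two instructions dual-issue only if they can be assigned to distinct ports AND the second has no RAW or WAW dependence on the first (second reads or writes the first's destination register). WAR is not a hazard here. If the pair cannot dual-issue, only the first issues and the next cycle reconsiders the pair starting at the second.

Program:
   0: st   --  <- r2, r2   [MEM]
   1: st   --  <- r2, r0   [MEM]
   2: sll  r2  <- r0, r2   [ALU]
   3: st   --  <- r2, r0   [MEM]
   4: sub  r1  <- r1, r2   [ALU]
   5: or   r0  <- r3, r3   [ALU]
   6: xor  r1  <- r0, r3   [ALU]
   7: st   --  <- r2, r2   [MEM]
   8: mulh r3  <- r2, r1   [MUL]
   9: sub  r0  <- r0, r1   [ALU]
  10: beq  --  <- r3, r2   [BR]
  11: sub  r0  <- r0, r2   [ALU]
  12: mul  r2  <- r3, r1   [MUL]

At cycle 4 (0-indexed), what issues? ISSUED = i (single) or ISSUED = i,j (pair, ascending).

ISSUED = 6,7

t=0 i0:st ; no-port MEM/MEM
t=1 i1&i2:st/sll ; pair
t=2 i3&i4:st/sub ; pair
t=3 i5:or ; RAW r0
t=4 i6&i7:xor/st ; pair
t=5 i8&i9:mulh/sub ; pair
t=6 i10&i11:beq/sub ; pair
t=7 i12:mul ; tail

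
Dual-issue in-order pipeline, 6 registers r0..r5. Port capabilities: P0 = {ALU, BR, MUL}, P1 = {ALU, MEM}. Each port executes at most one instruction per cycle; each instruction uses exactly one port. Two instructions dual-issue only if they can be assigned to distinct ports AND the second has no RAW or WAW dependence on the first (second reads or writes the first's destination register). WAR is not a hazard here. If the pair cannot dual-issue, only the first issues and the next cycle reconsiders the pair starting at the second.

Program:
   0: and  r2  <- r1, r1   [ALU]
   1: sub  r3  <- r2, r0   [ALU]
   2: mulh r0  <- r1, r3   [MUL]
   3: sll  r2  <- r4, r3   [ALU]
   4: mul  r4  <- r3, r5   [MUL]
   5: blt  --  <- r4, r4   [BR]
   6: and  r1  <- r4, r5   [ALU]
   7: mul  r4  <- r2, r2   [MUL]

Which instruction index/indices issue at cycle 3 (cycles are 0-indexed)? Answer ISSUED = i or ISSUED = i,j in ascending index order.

0. and @i0  | RAW r2
1. sub @i1  | RAW r3
2. mulh/sll @i2/i3  | 2-wide
3. mul @i4  | no-port MUL/BR
4. blt/and @i5/i6  | 2-wide
5. mul @i7  | tail

ISSUED = 4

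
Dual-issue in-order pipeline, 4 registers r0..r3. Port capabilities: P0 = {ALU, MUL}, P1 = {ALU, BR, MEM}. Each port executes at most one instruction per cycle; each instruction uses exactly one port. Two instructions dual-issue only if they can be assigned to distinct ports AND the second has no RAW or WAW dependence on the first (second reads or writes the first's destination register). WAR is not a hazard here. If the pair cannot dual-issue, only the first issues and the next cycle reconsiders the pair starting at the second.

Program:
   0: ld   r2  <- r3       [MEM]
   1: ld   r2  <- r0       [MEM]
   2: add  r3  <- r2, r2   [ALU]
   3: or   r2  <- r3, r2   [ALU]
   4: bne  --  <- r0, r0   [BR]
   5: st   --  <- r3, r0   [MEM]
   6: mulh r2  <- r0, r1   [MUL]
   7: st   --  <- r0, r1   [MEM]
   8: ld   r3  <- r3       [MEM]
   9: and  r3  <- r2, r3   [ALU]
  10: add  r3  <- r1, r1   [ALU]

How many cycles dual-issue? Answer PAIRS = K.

PAIRS = 2

  cy0 -> i0 (ld.MEM) no-port MEM/MEM
  cy1 -> i1 (ld.MEM) RAW r2
  cy2 -> i2 (add.ALU) RAW r3
  cy3 -> i3+i4 (or.ALU;bne.BR) pair
  cy4 -> i5+i6 (st.MEM;mulh.MUL) pair
  cy5 -> i7 (st.MEM) no-port MEM/MEM
  cy6 -> i8 (ld.MEM) RAW+WAW r3
  cy7 -> i9 (and.ALU) WAW r3
  cy8 -> i10 (add.ALU) tail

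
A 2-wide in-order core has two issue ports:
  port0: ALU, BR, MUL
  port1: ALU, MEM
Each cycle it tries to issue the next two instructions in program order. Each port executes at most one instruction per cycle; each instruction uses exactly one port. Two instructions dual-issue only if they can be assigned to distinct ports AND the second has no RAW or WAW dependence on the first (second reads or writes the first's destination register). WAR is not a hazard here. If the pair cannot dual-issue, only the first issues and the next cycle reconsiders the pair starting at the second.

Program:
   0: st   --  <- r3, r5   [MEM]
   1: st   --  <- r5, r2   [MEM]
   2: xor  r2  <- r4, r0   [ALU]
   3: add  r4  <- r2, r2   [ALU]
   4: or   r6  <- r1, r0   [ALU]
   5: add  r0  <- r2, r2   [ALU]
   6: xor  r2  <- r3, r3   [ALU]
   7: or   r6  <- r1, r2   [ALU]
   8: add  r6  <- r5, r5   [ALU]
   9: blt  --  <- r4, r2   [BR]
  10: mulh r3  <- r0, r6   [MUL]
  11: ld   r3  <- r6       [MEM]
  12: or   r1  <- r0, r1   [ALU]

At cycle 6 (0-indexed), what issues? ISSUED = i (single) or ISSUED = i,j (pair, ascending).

t=0 i0:st ; no-port MEM/MEM
t=1 i1,i2:st+xor ; dual
t=2 i3,i4:add+or ; dual
t=3 i5,i6:add+xor ; dual
t=4 i7:or ; WAW r6
t=5 i8,i9:add+blt ; dual
t=6 i10:mulh ; WAW r3
t=7 i11,i12:ld+or ; dual

ISSUED = 10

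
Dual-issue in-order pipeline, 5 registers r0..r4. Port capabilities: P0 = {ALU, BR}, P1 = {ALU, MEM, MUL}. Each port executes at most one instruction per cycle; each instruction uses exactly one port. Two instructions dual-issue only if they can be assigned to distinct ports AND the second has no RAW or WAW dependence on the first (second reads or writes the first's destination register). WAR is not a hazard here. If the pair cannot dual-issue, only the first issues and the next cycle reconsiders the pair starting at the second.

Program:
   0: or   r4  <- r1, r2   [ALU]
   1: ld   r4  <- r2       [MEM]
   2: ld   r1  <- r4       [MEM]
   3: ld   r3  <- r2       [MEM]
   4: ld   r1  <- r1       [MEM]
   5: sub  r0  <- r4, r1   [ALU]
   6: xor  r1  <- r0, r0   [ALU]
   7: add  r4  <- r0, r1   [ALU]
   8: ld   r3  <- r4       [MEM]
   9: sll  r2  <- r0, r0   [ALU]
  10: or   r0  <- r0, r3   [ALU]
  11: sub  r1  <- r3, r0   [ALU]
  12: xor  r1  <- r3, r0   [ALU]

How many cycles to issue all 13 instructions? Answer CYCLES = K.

CYCLES = 12

t=0 i0:or.ALU ; WAW r4
t=1 i1:ld.MEM ; no-port MEM/MEM
t=2 i2:ld.MEM ; no-port MEM/MEM
t=3 i3:ld.MEM ; no-port MEM/MEM
t=4 i4:ld.MEM ; RAW r1
t=5 i5:sub.ALU ; RAW r0
t=6 i6:xor.ALU ; RAW r1
t=7 i7:add.ALU ; RAW r4
t=8 i8/i9:ld.MEM+sll.ALU ; 2-wide
t=9 i10:or.ALU ; RAW r0
t=10 i11:sub.ALU ; WAW r1
t=11 i12:xor.ALU ; tail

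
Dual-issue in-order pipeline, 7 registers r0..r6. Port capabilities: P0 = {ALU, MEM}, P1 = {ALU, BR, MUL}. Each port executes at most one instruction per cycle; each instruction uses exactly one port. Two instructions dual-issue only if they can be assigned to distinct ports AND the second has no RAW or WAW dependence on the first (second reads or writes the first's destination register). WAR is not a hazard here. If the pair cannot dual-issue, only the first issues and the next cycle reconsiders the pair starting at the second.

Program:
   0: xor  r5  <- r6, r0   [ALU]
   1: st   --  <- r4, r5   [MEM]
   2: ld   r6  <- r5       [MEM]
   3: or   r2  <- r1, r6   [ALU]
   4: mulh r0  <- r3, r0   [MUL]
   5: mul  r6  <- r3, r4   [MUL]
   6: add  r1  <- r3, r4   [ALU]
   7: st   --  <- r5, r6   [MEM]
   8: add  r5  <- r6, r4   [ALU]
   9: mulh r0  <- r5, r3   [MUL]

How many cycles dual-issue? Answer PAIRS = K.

  cy0 -> i0 (xor) RAW r5
  cy1 -> i1 (st) no-port MEM/MEM
  cy2 -> i2 (ld) RAW r6
  cy3 -> i3/i4 (or/mulh) dual
  cy4 -> i5/i6 (mul/add) dual
  cy5 -> i7/i8 (st/add) dual
  cy6 -> i9 (mulh) tail

PAIRS = 3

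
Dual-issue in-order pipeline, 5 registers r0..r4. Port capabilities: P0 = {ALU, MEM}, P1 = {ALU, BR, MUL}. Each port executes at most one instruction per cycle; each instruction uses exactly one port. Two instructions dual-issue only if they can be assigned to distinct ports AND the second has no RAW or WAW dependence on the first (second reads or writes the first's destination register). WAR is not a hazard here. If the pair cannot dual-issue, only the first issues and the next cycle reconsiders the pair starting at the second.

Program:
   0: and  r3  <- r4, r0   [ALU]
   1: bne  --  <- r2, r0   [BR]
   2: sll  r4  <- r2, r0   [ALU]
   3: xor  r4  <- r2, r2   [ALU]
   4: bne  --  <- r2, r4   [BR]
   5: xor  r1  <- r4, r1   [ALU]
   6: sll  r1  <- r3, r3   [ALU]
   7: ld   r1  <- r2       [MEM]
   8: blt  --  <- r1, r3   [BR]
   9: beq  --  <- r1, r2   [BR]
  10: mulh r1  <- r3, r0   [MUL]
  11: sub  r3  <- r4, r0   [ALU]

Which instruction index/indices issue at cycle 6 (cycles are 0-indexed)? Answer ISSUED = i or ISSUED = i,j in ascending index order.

ISSUED = 8

#0 head=0: and+bne i0+i1 dual
#1 head=2: sll i2 WAW r4
#2 head=3: xor i3 RAW r4
#3 head=4: bne+xor i4+i5 dual
#4 head=6: sll i6 WAW r1
#5 head=7: ld i7 RAW r1
#6 head=8: blt i8 no-port BR/BR
#7 head=9: beq i9 no-port BR/MUL
#8 head=10: mulh+sub i10+i11 dual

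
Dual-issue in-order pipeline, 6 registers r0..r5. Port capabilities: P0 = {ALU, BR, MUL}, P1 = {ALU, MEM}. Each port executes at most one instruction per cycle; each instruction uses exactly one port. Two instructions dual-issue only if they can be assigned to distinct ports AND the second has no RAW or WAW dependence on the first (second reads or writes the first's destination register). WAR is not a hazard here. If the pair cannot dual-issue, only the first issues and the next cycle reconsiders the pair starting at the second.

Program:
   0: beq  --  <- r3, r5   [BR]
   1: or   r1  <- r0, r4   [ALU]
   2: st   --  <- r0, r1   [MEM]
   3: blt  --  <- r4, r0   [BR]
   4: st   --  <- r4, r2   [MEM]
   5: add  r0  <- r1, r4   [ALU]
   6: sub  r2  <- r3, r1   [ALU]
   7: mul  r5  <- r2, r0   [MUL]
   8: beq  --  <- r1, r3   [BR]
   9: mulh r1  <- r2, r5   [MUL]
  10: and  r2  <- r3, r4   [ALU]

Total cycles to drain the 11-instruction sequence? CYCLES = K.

CYCLES = 7

0. beq.BR;or.ALU @i0&i1  | pair
1. st.MEM;blt.BR @i2&i3  | pair
2. st.MEM;add.ALU @i4&i5  | pair
3. sub.ALU @i6  | RAW r2
4. mul.MUL @i7  | no-port MUL/BR
5. beq.BR @i8  | no-port BR/MUL
6. mulh.MUL;and.ALU @i9&i10  | pair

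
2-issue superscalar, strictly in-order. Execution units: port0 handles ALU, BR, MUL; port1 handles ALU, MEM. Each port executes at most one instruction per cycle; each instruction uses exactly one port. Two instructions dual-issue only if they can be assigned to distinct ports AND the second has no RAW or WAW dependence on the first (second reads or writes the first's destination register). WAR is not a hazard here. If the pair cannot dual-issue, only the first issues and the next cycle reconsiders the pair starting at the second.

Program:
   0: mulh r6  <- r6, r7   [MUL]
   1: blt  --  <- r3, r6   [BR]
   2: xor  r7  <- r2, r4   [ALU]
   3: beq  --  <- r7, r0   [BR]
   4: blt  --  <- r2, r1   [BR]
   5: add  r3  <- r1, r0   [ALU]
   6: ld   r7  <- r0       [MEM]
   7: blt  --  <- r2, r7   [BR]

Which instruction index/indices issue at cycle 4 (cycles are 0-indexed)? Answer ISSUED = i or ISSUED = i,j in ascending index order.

ISSUED = 6

c0: i0 mulh  no-port MUL/BR
c1: i1+i2 blt+xor  pair
c2: i3 beq  no-port BR/BR
c3: i4+i5 blt+add  pair
c4: i6 ld  RAW r7
c5: i7 blt  tail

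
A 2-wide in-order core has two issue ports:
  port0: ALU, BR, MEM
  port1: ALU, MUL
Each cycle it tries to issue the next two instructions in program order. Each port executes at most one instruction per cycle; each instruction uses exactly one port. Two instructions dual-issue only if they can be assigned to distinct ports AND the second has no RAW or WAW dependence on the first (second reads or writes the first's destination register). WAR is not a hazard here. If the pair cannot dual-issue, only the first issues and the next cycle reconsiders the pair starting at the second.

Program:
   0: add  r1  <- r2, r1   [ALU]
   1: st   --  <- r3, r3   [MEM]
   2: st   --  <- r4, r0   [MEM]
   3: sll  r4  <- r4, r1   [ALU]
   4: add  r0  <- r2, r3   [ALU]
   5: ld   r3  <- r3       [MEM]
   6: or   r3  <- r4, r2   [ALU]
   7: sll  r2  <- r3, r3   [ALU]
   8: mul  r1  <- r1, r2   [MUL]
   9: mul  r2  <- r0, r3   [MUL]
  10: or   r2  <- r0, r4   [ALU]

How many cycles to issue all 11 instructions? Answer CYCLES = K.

t=0 i0,i1:add.ALU/st.MEM ; 2-wide
t=1 i2,i3:st.MEM/sll.ALU ; 2-wide
t=2 i4,i5:add.ALU/ld.MEM ; 2-wide
t=3 i6:or.ALU ; RAW r3
t=4 i7:sll.ALU ; RAW r2
t=5 i8:mul.MUL ; no-port MUL/MUL
t=6 i9:mul.MUL ; WAW r2
t=7 i10:or.ALU ; tail

CYCLES = 8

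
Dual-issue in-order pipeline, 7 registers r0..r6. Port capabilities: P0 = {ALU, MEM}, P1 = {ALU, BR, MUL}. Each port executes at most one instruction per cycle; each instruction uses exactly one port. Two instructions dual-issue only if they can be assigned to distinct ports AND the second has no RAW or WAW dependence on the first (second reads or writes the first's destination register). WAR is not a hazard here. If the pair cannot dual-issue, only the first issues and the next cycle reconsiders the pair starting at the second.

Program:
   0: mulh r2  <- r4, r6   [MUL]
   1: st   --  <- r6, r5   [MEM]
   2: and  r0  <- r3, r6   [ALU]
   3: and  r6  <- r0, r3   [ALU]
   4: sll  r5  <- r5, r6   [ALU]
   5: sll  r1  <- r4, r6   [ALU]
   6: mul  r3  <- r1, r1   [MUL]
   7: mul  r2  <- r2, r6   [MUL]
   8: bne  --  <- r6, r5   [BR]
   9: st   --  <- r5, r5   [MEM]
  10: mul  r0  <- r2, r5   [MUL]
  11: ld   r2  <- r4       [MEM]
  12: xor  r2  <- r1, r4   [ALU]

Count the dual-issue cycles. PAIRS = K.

#0 head=0: mulh st i0+i1 2-wide
#1 head=2: and i2 RAW r0
#2 head=3: and i3 RAW r6
#3 head=4: sll sll i4+i5 2-wide
#4 head=6: mul i6 no-port MUL/MUL
#5 head=7: mul i7 no-port MUL/BR
#6 head=8: bne st i8+i9 2-wide
#7 head=10: mul ld i10+i11 2-wide
#8 head=12: xor i12 tail

PAIRS = 4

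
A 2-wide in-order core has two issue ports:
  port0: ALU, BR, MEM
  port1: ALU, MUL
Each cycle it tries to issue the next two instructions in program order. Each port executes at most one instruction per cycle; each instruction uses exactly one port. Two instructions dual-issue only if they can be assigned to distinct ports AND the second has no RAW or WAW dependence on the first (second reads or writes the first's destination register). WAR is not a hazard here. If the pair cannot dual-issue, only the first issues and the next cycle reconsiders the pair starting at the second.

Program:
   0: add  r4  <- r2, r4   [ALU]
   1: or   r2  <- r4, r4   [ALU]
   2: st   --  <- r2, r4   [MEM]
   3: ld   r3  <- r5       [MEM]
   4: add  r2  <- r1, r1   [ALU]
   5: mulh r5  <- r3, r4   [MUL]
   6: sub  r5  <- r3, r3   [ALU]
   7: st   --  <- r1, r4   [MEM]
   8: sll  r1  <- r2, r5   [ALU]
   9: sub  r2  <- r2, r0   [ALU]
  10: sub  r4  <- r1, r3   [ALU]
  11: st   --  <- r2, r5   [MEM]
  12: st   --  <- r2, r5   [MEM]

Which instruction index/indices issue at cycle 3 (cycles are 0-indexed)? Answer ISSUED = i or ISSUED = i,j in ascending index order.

c0: i0 add  RAW r4
c1: i1 or  RAW r2
c2: i2 st  no-port MEM/MEM
c3: i3,i4 ld;add  2-wide
c4: i5 mulh  WAW r5
c5: i6,i7 sub;st  2-wide
c6: i8,i9 sll;sub  2-wide
c7: i10,i11 sub;st  2-wide
c8: i12 st  tail

ISSUED = 3,4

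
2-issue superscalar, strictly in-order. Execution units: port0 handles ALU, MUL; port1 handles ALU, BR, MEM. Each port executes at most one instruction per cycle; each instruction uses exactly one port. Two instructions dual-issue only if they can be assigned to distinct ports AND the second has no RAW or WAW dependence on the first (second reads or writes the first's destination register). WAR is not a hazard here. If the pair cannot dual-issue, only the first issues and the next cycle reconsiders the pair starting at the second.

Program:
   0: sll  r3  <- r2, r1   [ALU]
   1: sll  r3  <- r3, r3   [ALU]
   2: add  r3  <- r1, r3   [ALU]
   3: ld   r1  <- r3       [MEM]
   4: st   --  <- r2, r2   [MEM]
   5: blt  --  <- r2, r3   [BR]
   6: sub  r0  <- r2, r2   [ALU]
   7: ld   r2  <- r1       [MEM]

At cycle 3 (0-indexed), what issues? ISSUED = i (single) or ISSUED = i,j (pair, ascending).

ISSUED = 3

c0: i0 sll.ALU  RAW+WAW r3
c1: i1 sll.ALU  RAW+WAW r3
c2: i2 add.ALU  RAW r3
c3: i3 ld.MEM  no-port MEM/MEM
c4: i4 st.MEM  no-port MEM/BR
c5: i5/i6 blt.BR/sub.ALU  dual
c6: i7 ld.MEM  tail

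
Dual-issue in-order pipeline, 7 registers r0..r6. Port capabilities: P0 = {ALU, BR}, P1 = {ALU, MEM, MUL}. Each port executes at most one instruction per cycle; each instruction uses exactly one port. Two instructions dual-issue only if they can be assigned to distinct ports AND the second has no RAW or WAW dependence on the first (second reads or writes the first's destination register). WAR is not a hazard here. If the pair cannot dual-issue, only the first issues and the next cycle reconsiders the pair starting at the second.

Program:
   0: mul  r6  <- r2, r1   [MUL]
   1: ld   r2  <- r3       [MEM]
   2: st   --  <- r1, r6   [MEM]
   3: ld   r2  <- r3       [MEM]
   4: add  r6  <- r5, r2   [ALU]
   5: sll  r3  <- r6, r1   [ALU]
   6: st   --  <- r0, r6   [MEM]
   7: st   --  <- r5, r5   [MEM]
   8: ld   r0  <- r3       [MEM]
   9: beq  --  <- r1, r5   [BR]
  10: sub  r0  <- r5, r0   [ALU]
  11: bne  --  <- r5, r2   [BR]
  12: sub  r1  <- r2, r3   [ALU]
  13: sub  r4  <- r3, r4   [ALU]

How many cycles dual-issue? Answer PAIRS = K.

c0: i0 mul  no-port MUL/MEM
c1: i1 ld  no-port MEM/MEM
c2: i2 st  no-port MEM/MEM
c3: i3 ld  RAW r2
c4: i4 add  RAW r6
c5: i5+i6 sll/st  dual
c6: i7 st  no-port MEM/MEM
c7: i8+i9 ld/beq  dual
c8: i10+i11 sub/bne  dual
c9: i12+i13 sub/sub  dual

PAIRS = 4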